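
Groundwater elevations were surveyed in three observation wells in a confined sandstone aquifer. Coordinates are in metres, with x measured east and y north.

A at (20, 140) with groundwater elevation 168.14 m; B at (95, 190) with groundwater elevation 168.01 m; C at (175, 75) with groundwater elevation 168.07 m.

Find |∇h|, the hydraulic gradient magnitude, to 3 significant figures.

0.00151

Differences from A: to B (Δx, Δy, Δh) = (75, 50, -0.13); to C = (155, -65, -0.07).
Determinant of the coordinate differences = 75·(-65) − 155·50 = -12625.
∂h/∂x = [(-0.13)·(-65) − (-0.07)·50] / -12625 = -0.0009465
∂h/∂y = [75·(-0.07) − 155·(-0.13)] / -12625 = -0.001180
|∇h| = √(-0.0009465² + -0.001180²) = 0.001513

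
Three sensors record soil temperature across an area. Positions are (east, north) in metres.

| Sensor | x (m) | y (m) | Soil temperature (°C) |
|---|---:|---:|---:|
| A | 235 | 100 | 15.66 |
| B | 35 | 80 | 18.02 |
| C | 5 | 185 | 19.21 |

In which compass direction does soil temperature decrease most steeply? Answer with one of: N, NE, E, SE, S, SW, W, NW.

SE

Differences from A: to B (Δx, Δy, Δh) = (-200, -20, +2.36); to C = (-230, 85, +3.55).
Determinant of the coordinate differences = (-200)·85 − (-230)·(-20) = -21600.
∂T/∂x = [(+2.36)·85 − (+3.55)·(-20)] / -21600 = -0.01257
∂T/∂y = [(-200)·(+3.55) − (-230)·(+2.36)] / -21600 = +0.007741
Steepest decrease is along −∇f = (+0.01257 E, -0.007741 N) → southeast.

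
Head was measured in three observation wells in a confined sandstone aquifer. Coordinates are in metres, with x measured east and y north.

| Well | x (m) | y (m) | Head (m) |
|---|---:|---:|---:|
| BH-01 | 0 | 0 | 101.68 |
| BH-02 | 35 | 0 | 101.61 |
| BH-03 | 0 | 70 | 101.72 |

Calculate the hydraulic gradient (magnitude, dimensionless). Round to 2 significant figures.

0.0021

∂h/∂x = (101.61 − 101.68) / (35 − 0) = -0.002000
∂h/∂y = (101.72 − 101.68) / (70 − 0) = +0.0005714
|∇h| = √(-0.002000² + 0.0005714²) = 0.00208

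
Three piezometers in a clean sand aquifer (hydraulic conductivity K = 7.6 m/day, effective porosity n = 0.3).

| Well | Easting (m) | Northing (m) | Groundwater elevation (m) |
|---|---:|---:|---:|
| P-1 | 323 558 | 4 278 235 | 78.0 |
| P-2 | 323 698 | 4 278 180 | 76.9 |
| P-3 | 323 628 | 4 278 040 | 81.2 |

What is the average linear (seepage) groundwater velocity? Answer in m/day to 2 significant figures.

Differences from P-1: to P-2 (Δx, Δy, Δh) = (140, -55, -1.1); to P-3 = (70, -195, +3.2).
Solve a·Δx + b·Δy = Δh: det = 140·(-195) − 70·(-55) = -23450.
∂h/∂x = [(-1.1)·(-195) − (+3.2)·(-55)] / -23450 = -0.01665
∂h/∂y = [140·(+3.2) − 70·(-1.1)] / -23450 = -0.02239
|∇h| = √(-0.01665² + -0.02239²) = 0.0279
Seepage velocity v = K·i/n = 7.6 × 0.0279 / 0.3 = 0.7068 m/day.

0.71 m/day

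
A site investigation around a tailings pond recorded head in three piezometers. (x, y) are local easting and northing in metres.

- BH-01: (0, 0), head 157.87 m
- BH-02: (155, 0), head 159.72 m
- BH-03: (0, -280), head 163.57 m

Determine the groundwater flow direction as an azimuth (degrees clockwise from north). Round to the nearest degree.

330°

∂h/∂x = (159.72 − 157.87) / (155 − 0) = +0.01194
∂h/∂y = (163.57 − 157.87) / (-280 − 0) = -0.02036
Flow direction (−∇h) has components (-0.01194 E, +0.02036 N).
Azimuth = atan2(E, N) = atan2(-0.01194, +0.02036) = 329.6° ≈ 330°.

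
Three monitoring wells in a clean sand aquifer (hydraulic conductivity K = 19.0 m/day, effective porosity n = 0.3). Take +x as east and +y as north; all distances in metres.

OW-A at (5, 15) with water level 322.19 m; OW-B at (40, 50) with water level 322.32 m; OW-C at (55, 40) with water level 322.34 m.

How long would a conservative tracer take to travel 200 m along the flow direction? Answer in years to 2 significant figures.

3.2 years

Three-point gradient (reference OW-A): Δ to OW-B = (35, 35, +0.13), Δ to OW-C = (50, 25, +0.15).
∂h/∂x = +0.002286, ∂h/∂y = +0.001429 (det = -875).
|∇h| = √(0.002286² + 0.001429²) = 0.002696
Seepage velocity v = K·i/n = 19.0 × 0.002696 / 0.3 = 0.1707 m/day.
t = 200 / 0.1707 = 1172 days = 3.21 years.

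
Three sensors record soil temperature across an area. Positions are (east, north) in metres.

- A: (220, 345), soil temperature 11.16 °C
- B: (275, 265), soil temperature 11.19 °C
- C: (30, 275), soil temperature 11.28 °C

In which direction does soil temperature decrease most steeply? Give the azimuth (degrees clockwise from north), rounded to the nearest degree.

With T = a·x + b·y + c and A as origin, the differences give:
  55·a + (-80)·b = +0.03
  (-190)·a + (-70)·b = +0.12
Eliminate b (×(-70) and ×(-80), subtract): -19050·a = 7.500 → a = ∂T/∂x = -0.0003937
Back-substitute: b = ∂T/∂y = -0.0006457.
Steepest decrease is along −∇f: components (+0.0003937 E, +0.0006457 N).
Azimuth = atan2(+0.0003937, +0.0006457) = 31.4° ≈ 031°.

031°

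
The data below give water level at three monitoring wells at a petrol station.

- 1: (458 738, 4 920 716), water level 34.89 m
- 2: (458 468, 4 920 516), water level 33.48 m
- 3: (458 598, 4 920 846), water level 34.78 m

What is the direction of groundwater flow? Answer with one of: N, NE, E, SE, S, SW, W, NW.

With h = a·x + b·y + c and 1 as origin, the differences give:
  (-270)·a + (-200)·b = -1.41
  (-140)·a + 130·b = -0.11
Eliminate b (×130 and ×(-200), subtract): -63100·a = -205.300 → a = ∂h/∂x = +0.003254
Back-substitute: b = ∂h/∂y = +0.002658.
Flow = −∇h = (-0.003254 east, -0.002658 north), which points southwest.

SW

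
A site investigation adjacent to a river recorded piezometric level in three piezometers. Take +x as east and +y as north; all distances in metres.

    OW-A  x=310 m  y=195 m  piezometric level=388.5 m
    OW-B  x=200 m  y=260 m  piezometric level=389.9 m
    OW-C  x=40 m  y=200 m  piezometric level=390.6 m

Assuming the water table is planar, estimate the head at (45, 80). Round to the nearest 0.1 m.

389.5 m

Taking OW-A as reference: OW-B−OW-A = (-110, 65, +1.4); OW-C−OW-A = (-270, 5, +2.1).
Determinant of the coordinate differences = (-110)·5 − (-270)·65 = 17000.
∂h/∂x = [(+1.4)·5 − (+2.1)·65] / 17000 = -0.007618
∂h/∂y = [(-110)·(+2.1) − (-270)·(+1.4)] / 17000 = +0.008647
h(45, 80) = 388.5 + (-0.007618)·(-265) + (+0.008647)·(-115) = 388.5 +2.019 -0.994 = 389.524 m.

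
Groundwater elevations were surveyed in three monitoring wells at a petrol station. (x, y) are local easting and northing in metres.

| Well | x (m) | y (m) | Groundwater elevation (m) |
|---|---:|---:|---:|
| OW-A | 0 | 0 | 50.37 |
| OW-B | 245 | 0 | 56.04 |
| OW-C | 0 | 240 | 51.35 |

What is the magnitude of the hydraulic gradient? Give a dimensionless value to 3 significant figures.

∂h/∂x = (56.04 − 50.37) / (245 − 0) = +0.02314
∂h/∂y = (51.35 − 50.37) / (240 − 0) = +0.004083
|∇h| = √(0.02314² + 0.004083²) = 0.0235

0.0235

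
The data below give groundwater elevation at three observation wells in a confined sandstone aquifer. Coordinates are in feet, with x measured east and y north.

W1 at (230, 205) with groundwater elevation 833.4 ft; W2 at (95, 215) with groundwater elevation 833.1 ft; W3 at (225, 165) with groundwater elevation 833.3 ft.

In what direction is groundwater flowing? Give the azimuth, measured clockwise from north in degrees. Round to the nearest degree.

Differences from W1: to W2 (Δx, Δy, Δh) = (-135, 10, -0.3); to W3 = (-5, -40, -0.1).
Solve a·Δx + b·Δy = Δh: det = (-135)·(-40) − (-5)·10 = 5450.
∂h/∂x = [(-0.3)·(-40) − (-0.1)·10] / 5450 = +0.002385
∂h/∂y = [(-135)·(-0.1) − (-5)·(-0.3)] / 5450 = +0.002202
Flow direction (−∇h) has components (-0.002385 E, -0.002202 N).
Azimuth = atan2(E, N) = atan2(-0.002385, -0.002202) = 227.3° ≈ 227°.

227°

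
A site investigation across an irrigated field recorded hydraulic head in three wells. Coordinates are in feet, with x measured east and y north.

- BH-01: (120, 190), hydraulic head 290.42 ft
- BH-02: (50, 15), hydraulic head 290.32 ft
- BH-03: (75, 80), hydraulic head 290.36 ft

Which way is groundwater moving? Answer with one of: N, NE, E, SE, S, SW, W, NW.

Taking BH-01 as reference: BH-02−BH-01 = (-70, -175, -0.10); BH-03−BH-01 = (-45, -110, -0.06).
Solve a·Δx + b·Δy = Δh: det = (-70)·(-110) − (-45)·(-175) = -175.
∂h/∂x = [(-0.10)·(-110) − (-0.06)·(-175)] / -175 = -0.002857
∂h/∂y = [(-70)·(-0.06) − (-45)·(-0.10)] / -175 = +0.001714
Flow = −∇h = (+0.002857 east, -0.001714 north), which points southeast.

SE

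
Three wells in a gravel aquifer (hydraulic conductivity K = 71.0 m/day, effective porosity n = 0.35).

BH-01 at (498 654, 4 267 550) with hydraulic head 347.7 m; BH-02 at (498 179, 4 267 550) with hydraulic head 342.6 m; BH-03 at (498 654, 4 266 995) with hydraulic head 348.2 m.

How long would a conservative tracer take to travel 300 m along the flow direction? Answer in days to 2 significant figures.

140 days

∂h/∂x = (342.6 − 347.7) / (498179 − 498654) = +0.01074
∂h/∂y = (348.2 − 347.7) / (4266995 − 4267550) = -0.0009009
|∇h| = √(0.01074² + -0.0009009²) = 0.01078
Seepage velocity v = K·i/n = 71.0 × 0.01078 / 0.35 = 2.187 m/day.
t = 300 / 2.187 = 137.2 days.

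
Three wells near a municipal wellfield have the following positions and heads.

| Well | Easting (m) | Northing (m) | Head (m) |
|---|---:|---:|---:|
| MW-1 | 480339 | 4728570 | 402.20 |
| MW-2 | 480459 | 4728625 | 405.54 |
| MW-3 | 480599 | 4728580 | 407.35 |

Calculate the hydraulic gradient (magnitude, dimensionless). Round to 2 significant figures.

0.027

Differences from MW-1: to MW-2 (Δx, Δy, Δh) = (120, 55, +3.34); to MW-3 = (260, 10, +5.15).
Solve a·Δx + b·Δy = Δh: det = 120·10 − 260·55 = -13100.
∂h/∂x = [(+3.34)·10 − (+5.15)·55] / -13100 = +0.01907
∂h/∂y = [120·(+5.15) − 260·(+3.34)] / -13100 = +0.01911
|∇h| = √(0.01907² + 0.01911²) = 0.027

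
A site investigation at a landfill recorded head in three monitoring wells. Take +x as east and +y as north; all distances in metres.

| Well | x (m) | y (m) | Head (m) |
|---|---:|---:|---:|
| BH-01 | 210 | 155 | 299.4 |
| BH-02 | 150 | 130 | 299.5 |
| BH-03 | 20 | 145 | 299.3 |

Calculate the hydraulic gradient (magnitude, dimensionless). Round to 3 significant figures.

Differences from BH-01: to BH-02 (Δx, Δy, Δh) = (-60, -25, +0.1); to BH-03 = (-190, -10, -0.1).
Solve a·Δx + b·Δy = Δh: det = (-60)·(-10) − (-190)·(-25) = -4150.
∂h/∂x = [(+0.1)·(-10) − (-0.1)·(-25)] / -4150 = +0.0008434
∂h/∂y = [(-60)·(-0.1) − (-190)·(+0.1)] / -4150 = -0.006024
|∇h| = √(0.0008434² + -0.006024²) = 0.006083

0.00608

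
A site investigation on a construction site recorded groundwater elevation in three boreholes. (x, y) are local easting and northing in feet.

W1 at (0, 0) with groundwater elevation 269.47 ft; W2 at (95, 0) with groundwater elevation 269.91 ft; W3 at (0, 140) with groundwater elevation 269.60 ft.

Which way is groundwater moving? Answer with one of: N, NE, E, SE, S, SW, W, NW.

W

∂h/∂x = (269.91 − 269.47) / (95 − 0) = +0.004632
∂h/∂y = (269.60 − 269.47) / (140 − 0) = +0.0009286
Flow = −∇h = (-0.004632 east, -0.0009286 north), which points west.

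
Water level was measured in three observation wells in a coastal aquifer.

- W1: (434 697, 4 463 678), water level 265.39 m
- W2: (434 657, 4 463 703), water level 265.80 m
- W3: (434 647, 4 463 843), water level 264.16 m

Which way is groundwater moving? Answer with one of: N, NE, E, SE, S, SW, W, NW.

NE

With h = a·x + b·y + c and W1 as origin, the differences give:
  (-40)·a + 25·b = +0.41
  (-50)·a + 165·b = -1.23
Eliminate b (×165 and ×25, subtract): -5350·a = 98.400 → a = ∂h/∂x = -0.01839
Back-substitute: b = ∂h/∂y = -0.01303.
Flow = −∇h = (+0.01839 east, +0.01303 north), which points northeast.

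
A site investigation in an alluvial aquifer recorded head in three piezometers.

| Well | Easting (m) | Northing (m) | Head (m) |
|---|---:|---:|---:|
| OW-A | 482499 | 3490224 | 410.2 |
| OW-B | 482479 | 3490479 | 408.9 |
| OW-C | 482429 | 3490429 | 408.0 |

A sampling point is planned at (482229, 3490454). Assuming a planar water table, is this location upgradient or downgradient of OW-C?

downgradient

Taking OW-A as reference: OW-B−OW-A = (-20, 255, -1.3); OW-C−OW-A = (-70, 205, -2.2).
Solve a·Δx + b·Δy = Δh: det = (-20)·205 − (-70)·255 = 13750.
∂h/∂x = [(-1.3)·205 − (-2.2)·255] / 13750 = +0.02142
∂h/∂y = [(-20)·(-2.2) − (-70)·(-1.3)] / 13750 = -0.003418
Head at (482229, 3490454) = 410.2 + (+0.02142)·(-270) + (-0.003418)·(230) = 403.63 m.
That is lower than the 408.0 m at OW-C, so the point is downgradient.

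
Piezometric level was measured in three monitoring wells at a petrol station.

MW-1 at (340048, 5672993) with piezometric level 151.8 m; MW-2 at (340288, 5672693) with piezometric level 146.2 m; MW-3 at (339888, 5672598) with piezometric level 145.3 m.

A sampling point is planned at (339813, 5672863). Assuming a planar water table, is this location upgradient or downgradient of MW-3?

Differences from MW-1: to MW-2 (Δx, Δy, Δh) = (240, -300, -5.6); to MW-3 = (-160, -395, -6.5).
Determinant of the coordinate differences = 240·(-395) − (-160)·(-300) = -142800.
∂h/∂x = [(-5.6)·(-395) − (-6.5)·(-300)] / -142800 = -0.001835
∂h/∂y = [240·(-6.5) − (-160)·(-5.6)] / -142800 = +0.01720
Head at (339813, 5672863) = 151.8 + (-0.001835)·(-235) + (+0.01720)·(-130) = 150.00 m.
That is higher than the 145.3 m at MW-3, so the point is upgradient.

upgradient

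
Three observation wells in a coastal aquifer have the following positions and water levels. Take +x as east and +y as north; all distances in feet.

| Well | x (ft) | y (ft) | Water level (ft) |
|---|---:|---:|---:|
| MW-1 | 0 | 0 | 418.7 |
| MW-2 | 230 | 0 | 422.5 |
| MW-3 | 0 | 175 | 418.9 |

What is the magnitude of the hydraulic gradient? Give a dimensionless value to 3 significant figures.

0.0166

∂h/∂x = (422.5 − 418.7) / (230 − 0) = +0.01652
∂h/∂y = (418.9 − 418.7) / (175 − 0) = +0.001143
|∇h| = √(0.01652² + 0.001143²) = 0.01656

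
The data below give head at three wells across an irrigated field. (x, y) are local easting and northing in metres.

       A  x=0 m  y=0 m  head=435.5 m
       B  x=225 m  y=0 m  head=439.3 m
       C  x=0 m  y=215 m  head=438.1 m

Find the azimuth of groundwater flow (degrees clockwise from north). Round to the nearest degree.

234°

∂h/∂x = (439.3 − 435.5) / (225 − 0) = +0.01689
∂h/∂y = (438.1 − 435.5) / (215 − 0) = +0.01209
Flow direction (−∇h) has components (-0.01689 E, -0.01209 N).
Azimuth = atan2(E, N) = atan2(-0.01689, -0.01209) = 234.4° ≈ 234°.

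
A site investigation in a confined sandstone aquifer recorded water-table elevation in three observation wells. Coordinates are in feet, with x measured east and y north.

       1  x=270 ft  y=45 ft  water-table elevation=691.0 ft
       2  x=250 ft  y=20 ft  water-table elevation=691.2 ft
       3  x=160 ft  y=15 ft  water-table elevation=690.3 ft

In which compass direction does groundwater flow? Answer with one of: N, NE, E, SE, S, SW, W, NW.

Taking 1 as reference: 2−1 = (-20, -25, +0.2); 3−1 = (-110, -30, -0.7).
Solve a·Δx + b·Δy = Δh: det = (-20)·(-30) − (-110)·(-25) = -2150.
∂h/∂x = [(+0.2)·(-30) − (-0.7)·(-25)] / -2150 = +0.01093
∂h/∂y = [(-20)·(-0.7) − (-110)·(+0.2)] / -2150 = -0.01674
Flow = −∇h = (-0.01093 east, +0.01674 north), which points northwest.

NW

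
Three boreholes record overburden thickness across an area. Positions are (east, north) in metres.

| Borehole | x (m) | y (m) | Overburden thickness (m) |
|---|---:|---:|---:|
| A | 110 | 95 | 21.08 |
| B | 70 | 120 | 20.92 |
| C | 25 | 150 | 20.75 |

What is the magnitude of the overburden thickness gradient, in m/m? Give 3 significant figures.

0.00907 m/m

Taking A as reference: B−A = (-40, 25, -0.16); C−A = (-85, 55, -0.33).
Determinant of the coordinate differences = (-40)·55 − (-85)·25 = -75.
∂d/∂x = [(-0.16)·55 − (-0.33)·25] / -75 = +0.007333
∂d/∂y = [(-40)·(-0.33) − (-85)·(-0.16)] / -75 = +0.005333
|∇f| = √(0.007333² + 0.005333²) = 0.009067 m/m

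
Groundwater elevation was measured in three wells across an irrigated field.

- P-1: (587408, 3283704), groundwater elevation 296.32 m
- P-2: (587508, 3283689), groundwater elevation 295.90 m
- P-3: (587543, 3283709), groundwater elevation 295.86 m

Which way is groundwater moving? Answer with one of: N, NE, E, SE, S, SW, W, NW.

Three-point gradient (reference P-1): Δ to P-2 = (100, -15, -0.42), Δ to P-3 = (135, 5, -0.46).
∂h/∂x = -0.003564, ∂h/∂y = +0.004238 (det = 2525).
Flow = −∇h = (+0.003564 east, -0.004238 north), which points southeast.

SE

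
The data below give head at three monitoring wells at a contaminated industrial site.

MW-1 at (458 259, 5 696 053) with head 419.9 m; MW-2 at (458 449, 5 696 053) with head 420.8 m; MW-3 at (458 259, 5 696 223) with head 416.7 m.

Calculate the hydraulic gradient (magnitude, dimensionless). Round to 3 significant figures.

0.0194

∂h/∂x = (420.8 − 419.9) / (458449 − 458259) = +0.004737
∂h/∂y = (416.7 − 419.9) / (5696223 − 5696053) = -0.01882
|∇h| = √(0.004737² + -0.01882²) = 0.01941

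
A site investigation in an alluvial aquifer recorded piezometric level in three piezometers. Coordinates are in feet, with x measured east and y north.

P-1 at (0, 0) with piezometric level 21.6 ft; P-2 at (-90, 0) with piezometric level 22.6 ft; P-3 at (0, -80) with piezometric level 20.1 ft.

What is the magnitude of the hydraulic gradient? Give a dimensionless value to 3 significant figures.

∂h/∂x = (22.6 − 21.6) / (-90 − 0) = -0.01111
∂h/∂y = (20.1 − 21.6) / (-80 − 0) = +0.01875
|∇h| = √(-0.01111² + 0.01875²) = 0.02179

0.0218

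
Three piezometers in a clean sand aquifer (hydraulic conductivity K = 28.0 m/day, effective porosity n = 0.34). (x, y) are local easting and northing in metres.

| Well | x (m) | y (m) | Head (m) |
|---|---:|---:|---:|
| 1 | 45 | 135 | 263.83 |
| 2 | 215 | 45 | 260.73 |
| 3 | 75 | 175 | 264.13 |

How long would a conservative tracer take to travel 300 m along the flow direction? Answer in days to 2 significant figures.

Taking 1 as reference: 2−1 = (170, -90, -3.10); 3−1 = (30, 40, +0.30).
Solve a·Δx + b·Δy = Δh: det = 170·40 − 30·(-90) = 9500.
∂h/∂x = [(-3.10)·40 − (+0.30)·(-90)] / 9500 = -0.01021
∂h/∂y = [170·(+0.30) − 30·(-3.10)] / 9500 = +0.01516
|∇h| = √(-0.01021² + 0.01516²) = 0.01828
Seepage velocity v = K·i/n = 28.0 × 0.01828 / 0.34 = 1.505 m/day.
t = 300 / 1.505 = 199.3 days.

200 days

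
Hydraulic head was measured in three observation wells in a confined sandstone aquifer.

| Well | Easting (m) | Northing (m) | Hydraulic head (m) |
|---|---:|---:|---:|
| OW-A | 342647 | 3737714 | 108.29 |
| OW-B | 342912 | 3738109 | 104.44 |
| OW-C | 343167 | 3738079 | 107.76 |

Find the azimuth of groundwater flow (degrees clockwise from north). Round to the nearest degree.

With h = a·x + b·y + c and OW-A as origin, the differences give:
  265·a + 395·b = -3.85
  520·a + 365·b = -0.53
Eliminate b (×365 and ×395, subtract): -108675·a = -1195.900 → a = ∂h/∂x = +0.01100
Back-substitute: b = ∂h/∂y = -0.01713.
Flow direction (−∇h) has components (-0.01100 E, +0.01713 N).
Azimuth = atan2(E, N) = atan2(-0.01100, +0.01713) = 327.3° ≈ 327°.

327°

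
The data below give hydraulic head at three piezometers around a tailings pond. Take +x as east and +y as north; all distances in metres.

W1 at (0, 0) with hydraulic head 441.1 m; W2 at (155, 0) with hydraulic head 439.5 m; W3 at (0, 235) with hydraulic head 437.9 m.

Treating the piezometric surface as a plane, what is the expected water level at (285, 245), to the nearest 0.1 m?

434.8 m

∂h/∂x = (439.5 − 441.1) / (155 − 0) = -0.01032
∂h/∂y = (437.9 − 441.1) / (235 − 0) = -0.01362
h(285, 245) = 441.1 + (-0.01032)·(285) + (-0.01362)·(245) = 441.1 -2.942 -3.336 = 434.822 m.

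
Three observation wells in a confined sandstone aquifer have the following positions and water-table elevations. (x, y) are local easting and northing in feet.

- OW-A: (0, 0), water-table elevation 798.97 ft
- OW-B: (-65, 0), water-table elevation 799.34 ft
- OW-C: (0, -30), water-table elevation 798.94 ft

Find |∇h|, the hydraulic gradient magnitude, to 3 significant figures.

0.00578

∂h/∂x = (799.34 − 798.97) / (-65 − 0) = -0.005692
∂h/∂y = (798.94 − 798.97) / (-30 − 0) = +0.0010000
|∇h| = √(-0.005692² + 0.0010000²) = 0.005779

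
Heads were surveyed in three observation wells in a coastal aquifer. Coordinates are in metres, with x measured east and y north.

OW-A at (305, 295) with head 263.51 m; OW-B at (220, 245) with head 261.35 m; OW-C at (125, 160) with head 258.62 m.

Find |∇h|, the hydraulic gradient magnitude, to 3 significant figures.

0.0219

Differences from OW-A: to OW-B (Δx, Δy, Δh) = (-85, -50, -2.16); to OW-C = (-180, -135, -4.89).
Determinant of the coordinate differences = (-85)·(-135) − (-180)·(-50) = 2475.
∂h/∂x = [(-2.16)·(-135) − (-4.89)·(-50)] / 2475 = +0.01903
∂h/∂y = [(-85)·(-4.89) − (-180)·(-2.16)] / 2475 = +0.01085
|∇h| = √(0.01903² + 0.01085²) = 0.02191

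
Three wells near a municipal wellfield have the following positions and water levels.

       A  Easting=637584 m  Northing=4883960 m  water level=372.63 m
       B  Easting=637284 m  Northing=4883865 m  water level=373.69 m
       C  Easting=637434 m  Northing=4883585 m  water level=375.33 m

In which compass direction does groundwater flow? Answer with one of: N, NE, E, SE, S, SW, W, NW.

Three-point gradient (reference A): Δ to B = (-300, -95, +1.06), Δ to C = (-150, -375, +2.70).
∂h/∂x = -0.001435, ∂h/∂y = -0.006626 (det = 98250).
Flow = −∇h = (+0.001435 east, +0.006626 north), which points north.

N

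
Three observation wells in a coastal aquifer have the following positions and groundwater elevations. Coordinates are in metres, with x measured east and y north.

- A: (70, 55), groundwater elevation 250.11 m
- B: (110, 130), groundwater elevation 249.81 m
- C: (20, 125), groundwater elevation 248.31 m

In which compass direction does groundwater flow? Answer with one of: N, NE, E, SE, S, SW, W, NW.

NW

Three-point gradient (reference A): Δ to B = (40, 75, -0.30), Δ to C = (-50, 70, -1.80).
∂h/∂x = +0.01740, ∂h/∂y = -0.01328 (det = 6550).
Flow = −∇h = (-0.01740 east, +0.01328 north), which points northwest.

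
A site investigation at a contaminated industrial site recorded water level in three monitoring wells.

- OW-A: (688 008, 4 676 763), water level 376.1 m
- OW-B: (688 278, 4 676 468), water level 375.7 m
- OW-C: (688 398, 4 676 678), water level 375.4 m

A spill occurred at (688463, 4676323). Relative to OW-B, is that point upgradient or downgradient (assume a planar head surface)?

downgradient

With h = a·x + b·y + c and OW-A as origin, the differences give:
  270·a + (-295)·b = -0.4
  390·a + (-85)·b = -0.7
Eliminate b (×(-85) and ×(-295), subtract): 92100·a = -172.50 → a = ∂h/∂x = -0.001873
Back-substitute: b = ∂h/∂y = -0.0003583.
Head at (688463, 4676323) = 376.1 + (-0.001873)·(455) + (-0.0003583)·(-440) = 375.41 m.
That is lower than the 375.7 m at OW-B, so the point is downgradient.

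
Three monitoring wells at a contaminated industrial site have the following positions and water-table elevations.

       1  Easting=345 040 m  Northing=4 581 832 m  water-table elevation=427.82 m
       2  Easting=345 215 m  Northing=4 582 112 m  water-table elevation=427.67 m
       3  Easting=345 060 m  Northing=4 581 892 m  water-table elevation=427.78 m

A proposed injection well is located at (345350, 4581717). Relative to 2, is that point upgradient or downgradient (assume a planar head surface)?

upgradient

With h = a·x + b·y + c and 1 as origin, the differences give:
  175·a + 280·b = -0.15
  20·a + 60·b = -0.04
Eliminate b (×60 and ×280, subtract): 4900·a = 2.200 → a = ∂h/∂x = +0.0004490
Back-substitute: b = ∂h/∂y = -0.0008163.
Head at (345350, 4581717) = 427.82 + (+0.0004490)·(310) + (-0.0008163)·(-115) = 428.05 m.
That is higher than the 427.67 m at 2, so the point is upgradient.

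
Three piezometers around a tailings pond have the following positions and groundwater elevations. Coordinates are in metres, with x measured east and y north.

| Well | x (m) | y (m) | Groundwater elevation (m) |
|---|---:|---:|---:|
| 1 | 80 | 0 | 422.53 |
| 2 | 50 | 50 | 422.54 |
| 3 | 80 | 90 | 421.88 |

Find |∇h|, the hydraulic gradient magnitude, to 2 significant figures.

0.014

With h = a·x + b·y + c and 1 as origin, the differences give:
  (-30)·a + 50·b = +0.01
  0·a + 90·b = -0.65
Eliminate b (×90 and ×50, subtract): -2700·a = 33.400 → a = ∂h/∂x = -0.01237
Back-substitute: b = ∂h/∂y = -0.007222.
|∇h| = √(-0.01237² + -0.007222²) = 0.01432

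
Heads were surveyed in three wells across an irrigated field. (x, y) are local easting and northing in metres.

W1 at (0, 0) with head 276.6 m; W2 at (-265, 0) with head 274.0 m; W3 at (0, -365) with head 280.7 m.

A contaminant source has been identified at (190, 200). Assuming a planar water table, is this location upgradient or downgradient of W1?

∂h/∂x = (274.0 − 276.6) / (-265 − 0) = +0.009811
∂h/∂y = (280.7 − 276.6) / (-365 − 0) = -0.01123
Head at (190, 200) = 276.6 + (+0.009811)·(190) + (-0.01123)·(200) = 276.22 m.
That is lower than the 276.6 m at W1, so the point is downgradient.

downgradient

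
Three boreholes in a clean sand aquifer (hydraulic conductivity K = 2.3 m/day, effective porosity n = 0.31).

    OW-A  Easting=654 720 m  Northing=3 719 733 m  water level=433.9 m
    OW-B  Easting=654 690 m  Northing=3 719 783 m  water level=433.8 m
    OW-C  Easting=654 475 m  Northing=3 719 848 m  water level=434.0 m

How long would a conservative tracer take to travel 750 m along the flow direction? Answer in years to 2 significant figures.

76 years

Differences from OW-A: to OW-B (Δx, Δy, Δh) = (-30, 50, -0.1); to OW-C = (-245, 115, +0.1).
Solve a·Δx + b·Δy = Δh: det = (-30)·115 − (-245)·50 = 8800.
∂h/∂x = [(-0.1)·115 − (+0.1)·50] / 8800 = -0.001875
∂h/∂y = [(-30)·(+0.1) − (-245)·(-0.1)] / 8800 = -0.003125
|∇h| = √(-0.001875² + -0.003125²) = 0.003644
Seepage velocity v = K·i/n = 2.3 × 0.003644 / 0.31 = 0.02704 m/day.
t = 750 / 0.02704 = 2.774e+04 days = 75.9 years.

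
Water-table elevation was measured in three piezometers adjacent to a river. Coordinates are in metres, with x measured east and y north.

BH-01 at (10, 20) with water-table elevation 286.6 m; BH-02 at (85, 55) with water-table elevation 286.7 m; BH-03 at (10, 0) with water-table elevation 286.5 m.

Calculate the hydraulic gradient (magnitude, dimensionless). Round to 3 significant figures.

Differences from BH-01: to BH-02 (Δx, Δy, Δh) = (75, 35, +0.1); to BH-03 = (0, -20, -0.1).
Determinant of the coordinate differences = 75·(-20) − 0·35 = -1500.
∂h/∂x = [(+0.1)·(-20) − (-0.1)·35] / -1500 = -0.001000
∂h/∂y = [75·(-0.1) − 0·(+0.1)] / -1500 = +0.005000
|∇h| = √(-0.001000² + 0.005000²) = 0.005099

0.00510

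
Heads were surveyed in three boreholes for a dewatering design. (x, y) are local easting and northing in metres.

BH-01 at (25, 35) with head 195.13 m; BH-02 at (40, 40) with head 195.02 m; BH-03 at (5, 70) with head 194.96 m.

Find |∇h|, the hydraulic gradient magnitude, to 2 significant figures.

0.0090

Taking BH-01 as reference: BH-02−BH-01 = (15, 5, -0.11); BH-03−BH-01 = (-20, 35, -0.17).
Determinant of the coordinate differences = 15·35 − (-20)·5 = 625.
∂h/∂x = [(-0.11)·35 − (-0.17)·5] / 625 = -0.004800
∂h/∂y = [15·(-0.17) − (-20)·(-0.11)] / 625 = -0.007600
|∇h| = √(-0.004800² + -0.007600²) = 0.008989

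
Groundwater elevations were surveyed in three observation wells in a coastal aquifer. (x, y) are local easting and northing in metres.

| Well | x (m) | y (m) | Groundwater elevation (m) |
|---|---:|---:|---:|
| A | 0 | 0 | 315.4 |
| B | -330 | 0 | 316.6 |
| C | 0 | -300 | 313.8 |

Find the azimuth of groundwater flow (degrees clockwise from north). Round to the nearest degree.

∂h/∂x = (316.6 − 315.4) / (-330 − 0) = -0.003636
∂h/∂y = (313.8 − 315.4) / (-300 − 0) = +0.005333
Flow direction (−∇h) has components (+0.003636 E, -0.005333 N).
Azimuth = atan2(E, N) = atan2(+0.003636, -0.005333) = 145.7° ≈ 146°.

146°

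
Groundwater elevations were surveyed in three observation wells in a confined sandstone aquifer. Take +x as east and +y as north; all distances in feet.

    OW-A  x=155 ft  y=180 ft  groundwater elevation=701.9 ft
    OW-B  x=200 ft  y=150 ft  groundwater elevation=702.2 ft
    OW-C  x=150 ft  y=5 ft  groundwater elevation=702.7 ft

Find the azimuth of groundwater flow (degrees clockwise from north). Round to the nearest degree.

Three-point gradient (reference OW-A): Δ to OW-B = (45, -30, +0.3), Δ to OW-C = (-5, -175, +0.8).
∂h/∂x = +0.003551, ∂h/∂y = -0.004673 (det = -8025).
Flow direction (−∇h) has components (-0.003551 E, +0.004673 N).
Azimuth = atan2(E, N) = atan2(-0.003551, +0.004673) = 322.8° ≈ 323°.

323°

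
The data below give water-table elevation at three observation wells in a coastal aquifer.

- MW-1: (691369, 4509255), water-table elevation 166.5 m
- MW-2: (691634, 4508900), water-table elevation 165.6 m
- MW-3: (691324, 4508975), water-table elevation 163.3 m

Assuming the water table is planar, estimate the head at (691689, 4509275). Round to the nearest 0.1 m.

Taking MW-1 as reference: MW-2−MW-1 = (265, -355, -0.9); MW-3−MW-1 = (-45, -280, -3.2).
Determinant of the coordinate differences = 265·(-280) − (-45)·(-355) = -90175.
∂h/∂x = [(-0.9)·(-280) − (-3.2)·(-355)] / -90175 = +0.009803
∂h/∂y = [265·(-3.2) − (-45)·(-0.9)] / -90175 = +0.009853
h(691689, 4509275) = 166.5 + (+0.009803)·(320) + (+0.009853)·(20) = 166.5 +3.137 +0.197 = 169.834 m.

169.8 m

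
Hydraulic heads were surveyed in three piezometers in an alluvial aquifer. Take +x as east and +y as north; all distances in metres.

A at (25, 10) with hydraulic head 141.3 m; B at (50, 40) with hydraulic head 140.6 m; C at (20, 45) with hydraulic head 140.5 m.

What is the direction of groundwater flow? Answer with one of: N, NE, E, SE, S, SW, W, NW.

N

With h = a·x + b·y + c and A as origin, the differences give:
  25·a + 30·b = -0.7
  (-5)·a + 35·b = -0.8
Eliminate b (×35 and ×30, subtract): 1025·a = -0.50 → a = ∂h/∂x = -0.0004878
Back-substitute: b = ∂h/∂y = -0.02293.
Flow = −∇h = (+0.0004878 east, +0.02293 north), which points north.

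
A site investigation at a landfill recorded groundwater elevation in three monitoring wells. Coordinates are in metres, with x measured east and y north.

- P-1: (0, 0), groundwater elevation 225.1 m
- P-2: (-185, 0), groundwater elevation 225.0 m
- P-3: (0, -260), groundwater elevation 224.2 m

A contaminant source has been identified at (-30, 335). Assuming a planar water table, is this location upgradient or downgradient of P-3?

∂h/∂x = (225.0 − 225.1) / (-185 − 0) = +0.0005405
∂h/∂y = (224.2 − 225.1) / (-260 − 0) = +0.003462
Head at (-30, 335) = 225.1 + (+0.0005405)·(-30) + (+0.003462)·(335) = 226.24 m.
That is higher than the 224.2 m at P-3, so the point is upgradient.

upgradient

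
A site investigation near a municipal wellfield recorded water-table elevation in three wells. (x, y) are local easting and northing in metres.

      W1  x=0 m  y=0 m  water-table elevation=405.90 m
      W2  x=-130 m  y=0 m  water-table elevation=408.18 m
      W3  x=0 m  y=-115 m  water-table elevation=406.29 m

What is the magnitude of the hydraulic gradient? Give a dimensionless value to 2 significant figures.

0.018

∂h/∂x = (408.18 − 405.90) / (-130 − 0) = -0.01754
∂h/∂y = (406.29 − 405.90) / (-115 − 0) = -0.003391
|∇h| = √(-0.01754² + -0.003391²) = 0.01786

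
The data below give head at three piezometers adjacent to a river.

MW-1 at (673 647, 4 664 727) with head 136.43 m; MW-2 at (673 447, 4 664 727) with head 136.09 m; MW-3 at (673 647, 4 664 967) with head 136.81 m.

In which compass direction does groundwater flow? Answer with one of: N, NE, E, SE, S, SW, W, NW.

∂h/∂x = (136.09 − 136.43) / (673447 − 673647) = +0.001700
∂h/∂y = (136.81 − 136.43) / (4664967 − 4664727) = +0.001583
Flow = −∇h = (-0.001700 east, -0.001583 north), which points southwest.

SW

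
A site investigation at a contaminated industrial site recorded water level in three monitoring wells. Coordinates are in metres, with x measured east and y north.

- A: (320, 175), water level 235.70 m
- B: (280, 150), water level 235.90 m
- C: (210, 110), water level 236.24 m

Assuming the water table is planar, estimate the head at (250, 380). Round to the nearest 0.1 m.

Three-point gradient (reference A): Δ to B = (-40, -25, +0.20), Δ to C = (-110, -65, +0.54).
∂h/∂x = -0.003333, ∂h/∂y = -0.002667 (det = -150).
h(250, 380) = 235.70 + (-0.003333)·(-70) + (-0.002667)·(205) = 235.70 +0.233 -0.547 = 235.387 m.

235.4 m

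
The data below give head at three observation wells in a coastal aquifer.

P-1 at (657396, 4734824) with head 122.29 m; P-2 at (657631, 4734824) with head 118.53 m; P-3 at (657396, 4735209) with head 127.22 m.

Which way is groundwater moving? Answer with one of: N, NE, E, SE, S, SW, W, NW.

∂h/∂x = (118.53 − 122.29) / (657631 − 657396) = -0.01600
∂h/∂y = (127.22 − 122.29) / (4735209 − 4734824) = +0.01281
Flow = −∇h = (+0.01600 east, -0.01281 north), which points southeast.

SE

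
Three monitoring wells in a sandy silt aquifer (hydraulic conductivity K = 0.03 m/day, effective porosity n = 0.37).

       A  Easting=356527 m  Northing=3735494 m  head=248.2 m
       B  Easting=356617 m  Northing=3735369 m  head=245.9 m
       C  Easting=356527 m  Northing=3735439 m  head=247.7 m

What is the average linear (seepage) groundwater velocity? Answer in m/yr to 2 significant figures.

Differences from A: to B (Δx, Δy, Δh) = (90, -125, -2.3); to C = (0, -55, -0.5).
Solve a·Δx + b·Δy = Δh: det = 90·(-55) − 0·(-125) = -4950.
∂h/∂x = [(-2.3)·(-55) − (-0.5)·(-125)] / -4950 = -0.01293
∂h/∂y = [90·(-0.5) − 0·(-2.3)] / -4950 = +0.009091
|∇h| = √(-0.01293² + 0.009091²) = 0.01581
Seepage velocity v = K·i/n = 0.03 × 0.01581 / 0.37 = 0.001282 m/day = 0.4683 m/yr.

0.47 m/yr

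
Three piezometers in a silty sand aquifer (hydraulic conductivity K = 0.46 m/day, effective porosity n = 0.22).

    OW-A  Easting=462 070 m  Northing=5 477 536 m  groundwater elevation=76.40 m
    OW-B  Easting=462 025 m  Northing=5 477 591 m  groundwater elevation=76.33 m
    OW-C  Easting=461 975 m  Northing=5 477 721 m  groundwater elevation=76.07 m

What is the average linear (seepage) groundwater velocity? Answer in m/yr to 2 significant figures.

With h = a·x + b·y + c and OW-A as origin, the differences give:
  (-45)·a + 55·b = -0.07
  (-95)·a + 185·b = -0.33
Eliminate b (×185 and ×55, subtract): -3100·a = 5.200 → a = ∂h/∂x = -0.001677
Back-substitute: b = ∂h/∂y = -0.002645.
|∇h| = √(-0.001677² + -0.002645²) = 0.003132
Seepage velocity v = K·i/n = 0.46 × 0.003132 / 0.22 = 0.006549 m/day = 2.392 m/yr.

2.4 m/yr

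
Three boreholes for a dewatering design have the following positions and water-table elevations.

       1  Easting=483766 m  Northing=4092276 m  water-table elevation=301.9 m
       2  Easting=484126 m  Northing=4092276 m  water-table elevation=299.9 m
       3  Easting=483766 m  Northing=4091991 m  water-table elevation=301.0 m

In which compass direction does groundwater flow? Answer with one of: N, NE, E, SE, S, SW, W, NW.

SE

∂h/∂x = (299.9 − 301.9) / (484126 − 483766) = -0.005556
∂h/∂y = (301.0 − 301.9) / (4091991 − 4092276) = +0.003158
Flow = −∇h = (+0.005556 east, -0.003158 north), which points southeast.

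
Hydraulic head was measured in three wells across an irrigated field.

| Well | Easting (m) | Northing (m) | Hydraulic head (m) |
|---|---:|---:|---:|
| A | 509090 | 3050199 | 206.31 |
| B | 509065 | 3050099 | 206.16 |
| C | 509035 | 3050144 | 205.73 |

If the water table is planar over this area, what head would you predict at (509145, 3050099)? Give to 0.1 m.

207.1 m

Differences from A: to B (Δx, Δy, Δh) = (-25, -100, -0.15); to C = (-55, -55, -0.58).
Solve a·Δx + b·Δy = Δh: det = (-25)·(-55) − (-55)·(-100) = -4125.
∂h/∂x = [(-0.15)·(-55) − (-0.58)·(-100)] / -4125 = +0.01206
∂h/∂y = [(-25)·(-0.58) − (-55)·(-0.15)] / -4125 = -0.001515
h(509145, 3050099) = 206.31 + (+0.01206)·(55) + (-0.001515)·(-100) = 206.31 +0.663 +0.152 = 207.125 m.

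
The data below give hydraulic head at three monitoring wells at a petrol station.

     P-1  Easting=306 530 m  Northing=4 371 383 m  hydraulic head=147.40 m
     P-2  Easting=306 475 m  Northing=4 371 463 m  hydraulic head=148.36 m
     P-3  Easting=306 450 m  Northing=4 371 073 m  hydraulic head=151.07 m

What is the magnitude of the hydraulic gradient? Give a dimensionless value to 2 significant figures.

Three-point gradient (reference P-1): Δ to P-2 = (-55, 80, +0.96), Δ to P-3 = (-80, -310, +3.67).
∂h/∂x = -0.02521, ∂h/∂y = -0.005333 (det = 23450).
|∇h| = √(-0.02521² + -0.005333²) = 0.02577

0.026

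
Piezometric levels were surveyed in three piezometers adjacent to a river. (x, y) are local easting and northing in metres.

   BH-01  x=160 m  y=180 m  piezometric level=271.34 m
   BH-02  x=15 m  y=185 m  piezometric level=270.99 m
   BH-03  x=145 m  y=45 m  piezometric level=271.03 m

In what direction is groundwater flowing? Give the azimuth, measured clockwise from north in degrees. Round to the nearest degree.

With h = a·x + b·y + c and BH-01 as origin, the differences give:
  (-145)·a + 5·b = -0.35
  (-15)·a + (-135)·b = -0.31
Eliminate b (×(-135) and ×5, subtract): 19650·a = 48.800 → a = ∂h/∂x = +0.002483
Back-substitute: b = ∂h/∂y = +0.002020.
Flow direction (−∇h) has components (-0.002483 E, -0.002020 N).
Azimuth = atan2(E, N) = atan2(-0.002483, -0.002020) = 230.9° ≈ 231°.

231°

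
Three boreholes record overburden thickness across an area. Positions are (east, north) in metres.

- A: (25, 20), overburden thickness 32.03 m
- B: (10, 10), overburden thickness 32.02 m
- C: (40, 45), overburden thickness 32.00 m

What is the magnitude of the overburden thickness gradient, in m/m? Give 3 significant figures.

0.00362 m/m

Taking A as reference: B−A = (-15, -10, -0.01); C−A = (15, 25, -0.03).
Solve a·Δx + b·Δy = Δd: det = (-15)·25 − 15·(-10) = -225.
∂d/∂x = [(-0.01)·25 − (-0.03)·(-10)] / -225 = +0.002444
∂d/∂y = [(-15)·(-0.03) − 15·(-0.01)] / -225 = -0.002667
|∇f| = √(0.002444² + -0.002667²) = 0.003617 m/m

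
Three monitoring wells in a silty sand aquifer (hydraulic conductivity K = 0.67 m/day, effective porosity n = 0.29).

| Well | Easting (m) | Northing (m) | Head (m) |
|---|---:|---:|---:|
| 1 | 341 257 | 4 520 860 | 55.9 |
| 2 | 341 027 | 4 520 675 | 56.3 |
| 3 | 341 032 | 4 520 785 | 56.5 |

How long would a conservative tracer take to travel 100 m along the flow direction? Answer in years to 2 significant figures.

Three-point gradient (reference 1): Δ to 2 = (-230, -185, +0.4), Δ to 3 = (-225, -75, +0.6).
∂h/∂x = -0.003323, ∂h/∂y = +0.001969 (det = -24375).
|∇h| = √(-0.003323² + 0.001969²) = 0.003863
Seepage velocity v = K·i/n = 0.67 × 0.003863 / 0.29 = 0.008925 m/day.
t = 100 / 0.008925 = 1.12e+04 days = 30.7 years.

31 years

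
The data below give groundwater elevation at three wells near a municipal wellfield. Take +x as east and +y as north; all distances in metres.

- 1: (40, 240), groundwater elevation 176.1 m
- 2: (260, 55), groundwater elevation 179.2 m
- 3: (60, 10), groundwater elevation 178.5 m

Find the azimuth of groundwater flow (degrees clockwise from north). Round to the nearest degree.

330°

With h = a·x + b·y + c and 1 as origin, the differences give:
  220·a + (-185)·b = +3.1
  20·a + (-230)·b = +2.4
Eliminate b (×(-230) and ×(-185), subtract): -46900·a = -269.00 → a = ∂h/∂x = +0.005736
Back-substitute: b = ∂h/∂y = -0.009936.
Flow direction (−∇h) has components (-0.005736 E, +0.009936 N).
Azimuth = atan2(E, N) = atan2(-0.005736, +0.009936) = 330.0° ≈ 330°.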